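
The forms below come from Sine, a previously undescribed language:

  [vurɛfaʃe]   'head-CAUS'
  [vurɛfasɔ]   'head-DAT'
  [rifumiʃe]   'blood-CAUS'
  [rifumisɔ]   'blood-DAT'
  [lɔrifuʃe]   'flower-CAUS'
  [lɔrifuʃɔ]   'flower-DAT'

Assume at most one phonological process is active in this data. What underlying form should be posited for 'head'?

The stem for 'head' ends in [ʃ] in [vurɛfaʃe] but [s] in [vurɛfasɔ].
But 'flower' keeps [ʃ] in both environments ([lɔrifuʃe], [lɔrifuʃɔ]), so there is no rule changing /ʃ/ to [s] before the DAT suffix.
So /s/ is underlying, and a rule of palatalization before a front vowel — /s/ becomes palato-alveolar [ʃ] before a front vowel — gives [ʃ].

/vurɛfas/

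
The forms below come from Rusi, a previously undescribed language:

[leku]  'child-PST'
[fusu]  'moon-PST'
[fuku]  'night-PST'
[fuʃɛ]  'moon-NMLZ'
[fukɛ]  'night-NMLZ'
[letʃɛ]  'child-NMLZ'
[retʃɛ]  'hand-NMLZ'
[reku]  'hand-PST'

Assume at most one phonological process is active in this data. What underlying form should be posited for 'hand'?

/retʃ/

In [reku] and [retʃɛ] the final segment of 'hand' alternates: [k] ~ [tʃ].
If /k/ were underlying and a rule turned it into [tʃ] before the NMLZ suffix, 'night' would also alternate; but it has [k] in both [fuku] and [fukɛ].
Therefore /tʃ/ is basic and [k] is derived by depalatalization (palato-alveolar /tʃ/ and /ʃ/ become [k] and [s] when no front vowel follows).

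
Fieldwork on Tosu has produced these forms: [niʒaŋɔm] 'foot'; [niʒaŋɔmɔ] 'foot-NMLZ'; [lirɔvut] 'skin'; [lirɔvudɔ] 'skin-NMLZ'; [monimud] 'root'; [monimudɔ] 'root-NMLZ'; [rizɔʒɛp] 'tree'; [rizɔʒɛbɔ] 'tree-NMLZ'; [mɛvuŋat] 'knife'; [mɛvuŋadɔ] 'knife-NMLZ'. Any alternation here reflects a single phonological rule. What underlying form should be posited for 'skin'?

'skin' shows [t] ~ [d] at the end of the stem ([lirɔvut] vs [lirɔvudɔ]).
The stem 'root' ([monimud], [monimudɔ]) shows [d] unchanged in both environments, so [d] cannot be basic with [t] derived in isolation.
Therefore /t/ is basic and [d] is derived by intervocalic voicing (voiceless stops become voiced between vowels).
Hence 'skin' is /lirɔvut/ underlyingly.

/lirɔvut/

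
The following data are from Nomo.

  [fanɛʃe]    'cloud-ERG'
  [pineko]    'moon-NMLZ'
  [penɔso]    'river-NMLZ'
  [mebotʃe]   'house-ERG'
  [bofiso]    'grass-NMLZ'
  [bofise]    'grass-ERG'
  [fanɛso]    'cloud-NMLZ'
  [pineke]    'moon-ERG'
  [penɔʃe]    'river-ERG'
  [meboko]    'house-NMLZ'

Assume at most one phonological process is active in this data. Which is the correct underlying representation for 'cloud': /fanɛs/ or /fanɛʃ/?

The stem for 'cloud' ends in [ʃ] in [fanɛʃe] but [s] in [fanɛso].
The stem 'grass' ([bofise], [bofiso]) shows [s] unchanged in both environments, so [s] cannot be basic with [ʃ] derived before the ERG suffix.
So /ʃ/ is underlying, and a rule of depalatalization — palato-alveolar /tʃ/ and /ʃ/ become [k] and [s] when no front vowel follows — gives [s].

/fanɛʃ/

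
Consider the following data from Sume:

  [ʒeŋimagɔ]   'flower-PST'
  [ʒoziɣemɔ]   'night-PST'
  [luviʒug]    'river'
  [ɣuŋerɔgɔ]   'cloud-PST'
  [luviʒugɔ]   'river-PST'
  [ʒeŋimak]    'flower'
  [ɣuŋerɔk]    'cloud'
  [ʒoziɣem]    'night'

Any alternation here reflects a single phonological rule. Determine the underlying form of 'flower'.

/ʒeŋimak/

The stem for 'flower' ends in [g] in [ʒeŋimagɔ] but [k] in [ʒeŋimak].
But 'river' keeps [g] in both environments ([luviʒugɔ], [luviʒug]), so there is no rule changing /g/ to [k] in isolation.
So /k/ is underlying, and a rule of intervocalic voicing — voiceless stops become voiced between vowels — gives [g].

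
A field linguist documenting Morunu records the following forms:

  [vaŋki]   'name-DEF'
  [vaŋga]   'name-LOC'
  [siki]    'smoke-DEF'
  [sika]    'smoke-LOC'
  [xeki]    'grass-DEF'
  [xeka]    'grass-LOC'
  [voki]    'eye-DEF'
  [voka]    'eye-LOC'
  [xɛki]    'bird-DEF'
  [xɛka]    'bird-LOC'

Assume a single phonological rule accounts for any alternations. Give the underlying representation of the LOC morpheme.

The LOC morpheme has two allomorphs, [-ga] and [-ka].
The DEF suffix, which begins with [k], is invariant after every stem; so [k] is not altered by any rule here.
The LOC suffix is therefore /-ga/ underlyingly, with post-vocalic devoicing: voiced stops become voiceless after a vowel.

/-ga/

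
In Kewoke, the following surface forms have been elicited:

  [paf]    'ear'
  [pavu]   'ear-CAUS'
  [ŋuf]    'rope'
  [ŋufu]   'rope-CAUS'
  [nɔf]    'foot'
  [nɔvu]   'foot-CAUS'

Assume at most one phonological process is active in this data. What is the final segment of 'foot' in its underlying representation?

In [nɔf] and [nɔvu] the final segment of 'foot' alternates: [f] ~ [v].
The stem 'rope' ([ŋuf], [ŋufu]) shows [f] unchanged in both environments, so [f] cannot be basic with [v] derived before the CAUS suffix.
So /v/ is underlying, and a rule of word-final obstruent devoicing — voiced obstruents become voiceless word-finally — gives [f].

/v/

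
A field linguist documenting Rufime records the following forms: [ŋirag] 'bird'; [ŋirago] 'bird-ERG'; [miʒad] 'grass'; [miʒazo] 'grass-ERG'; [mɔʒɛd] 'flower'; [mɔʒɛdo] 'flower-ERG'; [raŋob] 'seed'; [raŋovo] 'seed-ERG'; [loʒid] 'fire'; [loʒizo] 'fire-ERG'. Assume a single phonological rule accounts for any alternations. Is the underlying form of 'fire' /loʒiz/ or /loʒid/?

/loʒiz/

The root 'fire' surfaces as [loʒid] and [loʒizo], with a stem-final [d] ~ [z] alternation.
If /d/ were underlying and a rule turned it into [z] before the ERG suffix, 'flower' would also alternate; but it has [d] in both [mɔʒɛd] and [mɔʒɛdo].
The underlying segment must be /z/; voiced fricatives become stops word-finally, yielding [d] there.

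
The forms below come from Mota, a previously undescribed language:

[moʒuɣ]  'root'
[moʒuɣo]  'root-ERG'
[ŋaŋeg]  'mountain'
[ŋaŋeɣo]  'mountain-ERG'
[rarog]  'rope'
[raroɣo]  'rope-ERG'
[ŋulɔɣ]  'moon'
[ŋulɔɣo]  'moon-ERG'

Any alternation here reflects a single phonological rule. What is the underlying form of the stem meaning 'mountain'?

/ŋaŋeg/

'mountain' shows [g] ~ [ɣ] at the end of the stem ([ŋaŋeg] vs [ŋaŋeɣo]).
But 'moon' keeps [ɣ] in both environments ([ŋulɔɣ], [ŋulɔɣo]), so there is no rule changing /ɣ/ to [g] in isolation.
The alternation reflects intervocalic spirantization: voiced stops become fricatives between vowels. /g/ is underlying.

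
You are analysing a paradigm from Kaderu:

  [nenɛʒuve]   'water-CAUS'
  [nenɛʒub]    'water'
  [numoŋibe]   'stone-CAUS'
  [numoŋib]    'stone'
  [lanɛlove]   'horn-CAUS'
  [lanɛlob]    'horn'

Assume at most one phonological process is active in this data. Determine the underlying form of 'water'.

The root 'water' surfaces as [nenɛʒuve] and [nenɛʒub], with a stem-final [v] ~ [b] alternation.
The stem 'stone' ([numoŋibe], [numoŋib]) shows [b] unchanged in both environments, so [b] cannot be basic with [v] derived before the CAUS suffix.
The alternation reflects word-final hardening: voiced fricatives become stops word-finally. /v/ is underlying.

/nenɛʒuv/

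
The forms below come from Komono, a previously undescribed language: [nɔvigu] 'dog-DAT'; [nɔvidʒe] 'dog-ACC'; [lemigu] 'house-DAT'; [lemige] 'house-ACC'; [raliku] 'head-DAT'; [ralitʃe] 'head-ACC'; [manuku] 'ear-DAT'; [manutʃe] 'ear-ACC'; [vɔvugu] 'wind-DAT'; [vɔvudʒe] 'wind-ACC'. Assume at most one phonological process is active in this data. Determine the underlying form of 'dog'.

'dog' shows [g] ~ [dʒ] at the end of the stem ([nɔvigu] vs [nɔvidʒe]).
The stem 'house' ([lemigu], [lemige]) shows [g] unchanged in both environments, so [g] cannot be basic with [dʒ] derived before the ACC suffix.
The underlying segment must be /dʒ/; palato-alveolar /tʃ/ and /dʒ/ become [k] and [g] when no front vowel follows, yielding [g] there.

/nɔvidʒ/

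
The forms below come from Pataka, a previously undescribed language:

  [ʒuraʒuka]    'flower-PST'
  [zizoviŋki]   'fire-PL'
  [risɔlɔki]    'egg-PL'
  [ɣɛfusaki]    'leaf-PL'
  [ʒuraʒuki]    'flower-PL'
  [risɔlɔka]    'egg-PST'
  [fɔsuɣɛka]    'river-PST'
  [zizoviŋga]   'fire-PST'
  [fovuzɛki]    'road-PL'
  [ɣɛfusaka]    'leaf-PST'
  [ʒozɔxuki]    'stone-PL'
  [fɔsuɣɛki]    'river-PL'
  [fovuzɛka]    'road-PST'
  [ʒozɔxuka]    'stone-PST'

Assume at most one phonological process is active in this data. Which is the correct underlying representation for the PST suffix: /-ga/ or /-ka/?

/-ga/

The PST morpheme has two allomorphs, [-ga] and [-ka].
The PL suffix, which begins with [k], is invariant after every stem; so [k] is not altered by any rule here.
So the underlying form is /-ga/, and voiced stops become voiceless after a vowel.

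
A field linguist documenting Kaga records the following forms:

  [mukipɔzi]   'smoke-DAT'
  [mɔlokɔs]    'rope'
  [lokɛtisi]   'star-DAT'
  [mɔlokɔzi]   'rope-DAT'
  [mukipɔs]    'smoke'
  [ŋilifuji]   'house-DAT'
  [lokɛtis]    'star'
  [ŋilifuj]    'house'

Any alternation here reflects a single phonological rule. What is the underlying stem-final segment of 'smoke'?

/z/

'smoke' shows [s] ~ [z] at the end of the stem ([mukipɔs] vs [mukipɔzi]).
If /s/ were underlying and a rule turned it into [z] before the DAT suffix, 'star' would also alternate; but it has [s] in both [lokɛtis] and [lokɛtisi].
Therefore /z/ is basic and [s] is derived by word-final obstruent devoicing (voiced obstruents become voiceless word-finally).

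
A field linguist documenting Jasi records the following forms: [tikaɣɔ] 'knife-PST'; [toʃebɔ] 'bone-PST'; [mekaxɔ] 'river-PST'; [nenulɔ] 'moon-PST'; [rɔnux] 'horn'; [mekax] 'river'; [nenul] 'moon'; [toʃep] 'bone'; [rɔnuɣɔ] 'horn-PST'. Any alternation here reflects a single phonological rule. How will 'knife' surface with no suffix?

[tikax]

The stem for 'horn' ends in [x] in [rɔnux] but [ɣ] in [rɔnuɣɔ].
The stem 'river' ([mekax], [mekaxɔ]) shows [x] unchanged in both environments, so [x] cannot be basic with [ɣ] derived before the PST suffix.
The alternation reflects word-final obstruent devoicing: voiced obstruents become voiceless word-finally. /ɣ/ is underlying.
From [tikaɣɔ] the stem 'knife' is /tikaɣ/; word-finally this yields [tikax].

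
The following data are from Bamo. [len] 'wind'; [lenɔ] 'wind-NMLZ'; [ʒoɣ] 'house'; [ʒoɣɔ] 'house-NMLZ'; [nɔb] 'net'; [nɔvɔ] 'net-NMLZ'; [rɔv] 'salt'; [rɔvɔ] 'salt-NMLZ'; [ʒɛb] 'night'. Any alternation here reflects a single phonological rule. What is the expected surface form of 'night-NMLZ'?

The root 'net' surfaces as [nɔb] and [nɔvɔ], with a stem-final [b] ~ [v] alternation.
The stem 'salt' ([rɔv], [rɔvɔ]) shows [v] unchanged in both environments, so [v] cannot be basic with [b] derived in isolation.
The alternation reflects intervocalic spirantization: voiced stops become fricatives between vowels. /b/ is underlying.
The one attested form of 'night', [ʒɛb], shows underlying /ʒɛb/. Applying the same rule between vowels gives [ʒɛvɔ].

[ʒɛvɔ]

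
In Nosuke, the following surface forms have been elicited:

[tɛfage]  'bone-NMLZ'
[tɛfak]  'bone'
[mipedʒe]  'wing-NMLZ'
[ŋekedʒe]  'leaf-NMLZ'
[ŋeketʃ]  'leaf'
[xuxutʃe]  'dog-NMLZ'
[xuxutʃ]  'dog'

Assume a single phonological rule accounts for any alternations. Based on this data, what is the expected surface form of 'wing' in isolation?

[mipetʃ]

The stem for 'leaf' ends in [dʒ] in [ŋekedʒe] but [tʃ] in [ŋeketʃ].
The stem 'dog' ([xuxutʃe], [xuxutʃ]) shows [tʃ] unchanged in both environments, so [tʃ] cannot be basic with [dʒ] derived before the NMLZ suffix.
The alternation reflects word-final obstruent devoicing: voiced obstruents become voiceless word-finally. /dʒ/ is underlying.
The one attested form of 'wing', [mipedʒe], shows underlying /mipedʒ/. Applying the same rule word-finally gives [mipetʃ].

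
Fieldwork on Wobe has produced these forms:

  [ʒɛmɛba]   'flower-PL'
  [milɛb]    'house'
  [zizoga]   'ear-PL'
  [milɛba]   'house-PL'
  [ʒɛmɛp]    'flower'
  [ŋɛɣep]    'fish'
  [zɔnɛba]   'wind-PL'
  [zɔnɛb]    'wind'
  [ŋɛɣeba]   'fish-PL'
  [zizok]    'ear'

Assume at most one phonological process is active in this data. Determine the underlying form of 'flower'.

The root 'flower' surfaces as [ʒɛmɛp] and [ʒɛmɛba], with a stem-final [p] ~ [b] alternation.
The stem 'wind' ([zɔnɛb], [zɔnɛba]) shows [b] unchanged in both environments, so [b] cannot be basic with [p] derived in isolation.
The alternation reflects intervocalic voicing: voiceless stops become voiced between vowels. /p/ is underlying.

/ʒɛmɛp/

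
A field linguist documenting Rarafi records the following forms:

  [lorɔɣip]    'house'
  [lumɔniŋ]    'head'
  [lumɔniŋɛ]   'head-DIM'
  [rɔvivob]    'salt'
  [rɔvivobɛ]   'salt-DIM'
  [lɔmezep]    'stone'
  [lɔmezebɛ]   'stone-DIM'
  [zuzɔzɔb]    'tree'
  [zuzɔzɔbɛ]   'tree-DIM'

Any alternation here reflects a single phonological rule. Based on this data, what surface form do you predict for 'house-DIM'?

In [lɔmezep] and [lɔmezebɛ] the final segment of 'stone' alternates: [p] ~ [b].
If /b/ were underlying and a rule turned it into [p] in isolation, 'salt' would also alternate; but it has [b] in both [rɔvivob] and [rɔvivobɛ].
So /p/ is underlying, and a rule of intervocalic voicing — voiceless stops become voiced between vowels — gives [b].
From [lorɔɣip] the stem 'house' is /lorɔɣip/; between vowels this yields [lorɔɣibɛ].

[lorɔɣibɛ]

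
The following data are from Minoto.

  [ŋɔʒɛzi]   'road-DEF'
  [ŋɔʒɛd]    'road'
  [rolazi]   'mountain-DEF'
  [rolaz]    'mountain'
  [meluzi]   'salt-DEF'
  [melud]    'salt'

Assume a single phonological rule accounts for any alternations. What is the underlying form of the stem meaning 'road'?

/ŋɔʒɛd/

The stem for 'road' ends in [z] in [ŋɔʒɛzi] but [d] in [ŋɔʒɛd].
The stem 'mountain' ([rolazi], [rolaz]) shows [z] unchanged in both environments, so [z] cannot be basic with [d] derived in isolation.
The underlying segment must be /d/; voiced stops become fricatives between vowels, yielding [z] there.
So 'road' = /ŋɔʒɛd/.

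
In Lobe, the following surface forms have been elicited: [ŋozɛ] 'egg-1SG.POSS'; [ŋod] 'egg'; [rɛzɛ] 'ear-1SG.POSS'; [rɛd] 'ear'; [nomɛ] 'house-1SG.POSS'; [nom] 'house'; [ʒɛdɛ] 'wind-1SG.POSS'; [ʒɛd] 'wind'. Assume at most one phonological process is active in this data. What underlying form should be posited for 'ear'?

'ear' shows [z] ~ [d] at the end of the stem ([rɛzɛ] vs [rɛd]).
If /d/ were underlying and a rule turned it into [z] before the 1SG.POSS suffix, 'wind' would also alternate; but it has [d] in both [ʒɛdɛ] and [ʒɛd].
The alternation reflects word-final hardening: voiced fricatives become stops word-finally. /z/ is underlying.

/rɛz/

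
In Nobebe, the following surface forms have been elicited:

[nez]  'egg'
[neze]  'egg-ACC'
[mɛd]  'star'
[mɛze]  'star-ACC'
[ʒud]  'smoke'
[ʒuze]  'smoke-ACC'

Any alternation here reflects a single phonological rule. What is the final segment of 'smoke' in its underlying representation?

/d/

'smoke' shows [d] ~ [z] at the end of the stem ([ʒud] vs [ʒuze]).
Compare 'egg', with invariant [z] in [nez] and [neze]: an analysis with underlying /z/ and a rule producing [d] in isolation would wrongly predict alternation here too.
The underlying segment must be /d/; voiced stops become fricatives between vowels, yielding [z] there.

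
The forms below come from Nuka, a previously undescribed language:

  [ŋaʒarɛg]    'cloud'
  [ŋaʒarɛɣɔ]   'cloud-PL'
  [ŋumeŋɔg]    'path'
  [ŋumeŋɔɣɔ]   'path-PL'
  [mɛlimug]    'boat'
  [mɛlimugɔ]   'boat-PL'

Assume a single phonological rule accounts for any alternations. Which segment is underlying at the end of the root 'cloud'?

The root 'cloud' surfaces as [ŋaʒarɛg] and [ŋaʒarɛɣɔ], with a stem-final [g] ~ [ɣ] alternation.
Compare 'boat', with invariant [g] in [mɛlimug] and [mɛlimugɔ]: an analysis with underlying /g/ and a rule producing [ɣ] before the PL suffix would wrongly predict alternation here too.
The alternation reflects word-final hardening: voiced fricatives become stops word-finally. /ɣ/ is underlying.

/ɣ/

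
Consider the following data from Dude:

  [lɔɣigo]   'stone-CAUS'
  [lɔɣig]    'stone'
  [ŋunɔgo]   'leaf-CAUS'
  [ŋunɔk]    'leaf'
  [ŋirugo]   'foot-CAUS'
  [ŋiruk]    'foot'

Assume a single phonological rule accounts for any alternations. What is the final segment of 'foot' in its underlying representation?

In [ŋirugo] and [ŋiruk] the final segment of 'foot' alternates: [g] ~ [k].
If /g/ were underlying and a rule turned it into [k] in isolation, 'stone' would also alternate; but it has [g] in both [lɔɣigo] and [lɔɣig].
Therefore /k/ is basic and [g] is derived by intervocalic voicing (voiceless stops become voiced between vowels).

/k/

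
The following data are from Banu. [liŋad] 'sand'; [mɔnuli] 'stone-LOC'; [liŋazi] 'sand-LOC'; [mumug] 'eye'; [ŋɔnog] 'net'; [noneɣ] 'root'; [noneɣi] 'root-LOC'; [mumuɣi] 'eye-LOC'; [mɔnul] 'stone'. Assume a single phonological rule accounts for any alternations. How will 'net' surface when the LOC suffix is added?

The stem for 'eye' ends in [ɣ] in [mumuɣi] but [g] in [mumug].
If /ɣ/ were underlying and a rule turned it into [g] in isolation, 'root' would also alternate; but it has [ɣ] in both [noneɣi] and [noneɣ].
So /g/ is underlying, and a rule of intervocalic spirantization — voiced stops become fricatives between vowels — gives [ɣ].
From [ŋɔnog] the stem 'net' is /ŋɔnog/; between vowels this yields [ŋɔnoɣi].

[ŋɔnoɣi]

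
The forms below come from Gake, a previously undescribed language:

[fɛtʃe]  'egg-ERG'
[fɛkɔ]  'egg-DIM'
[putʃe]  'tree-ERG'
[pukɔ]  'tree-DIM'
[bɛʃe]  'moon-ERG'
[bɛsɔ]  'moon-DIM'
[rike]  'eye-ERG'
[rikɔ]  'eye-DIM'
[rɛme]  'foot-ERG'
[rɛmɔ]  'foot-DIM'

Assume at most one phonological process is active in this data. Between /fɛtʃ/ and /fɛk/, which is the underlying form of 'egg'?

/fɛtʃ/

The root 'egg' surfaces as [fɛtʃe] and [fɛkɔ], with a stem-final [tʃ] ~ [k] alternation.
The stem 'eye' ([rike], [rikɔ]) shows [k] unchanged in both environments, so [k] cannot be basic with [tʃ] derived before the ERG suffix.
The underlying segment must be /tʃ/; palato-alveolar /tʃ/ and /ʃ/ become [k] and [s] when no front vowel follows, yielding [k] there.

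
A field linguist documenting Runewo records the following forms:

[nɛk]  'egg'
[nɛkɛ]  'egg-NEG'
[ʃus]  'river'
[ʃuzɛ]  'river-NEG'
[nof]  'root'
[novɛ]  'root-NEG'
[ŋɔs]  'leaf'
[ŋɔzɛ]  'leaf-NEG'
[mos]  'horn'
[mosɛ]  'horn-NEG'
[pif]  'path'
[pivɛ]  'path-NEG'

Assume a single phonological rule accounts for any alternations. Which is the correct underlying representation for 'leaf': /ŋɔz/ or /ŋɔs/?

'leaf' shows [s] ~ [z] at the end of the stem ([ŋɔs] vs [ŋɔzɛ]).
The stem 'horn' ([mos], [mosɛ]) shows [s] unchanged in both environments, so [s] cannot be basic with [z] derived before the NEG suffix.
The underlying segment must be /z/; voiced obstruents become voiceless word-finally, yielding [s] there.

/ŋɔz/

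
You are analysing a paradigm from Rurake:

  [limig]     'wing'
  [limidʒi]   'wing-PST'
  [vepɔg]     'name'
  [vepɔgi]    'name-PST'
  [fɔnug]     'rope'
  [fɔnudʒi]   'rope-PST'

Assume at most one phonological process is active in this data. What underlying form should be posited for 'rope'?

/fɔnudʒ/

'rope' shows [g] ~ [dʒ] at the end of the stem ([fɔnug] vs [fɔnudʒi]).
The stem 'name' ([vepɔg], [vepɔgi]) shows [g] unchanged in both environments, so [g] cannot be basic with [dʒ] derived before the PST suffix.
The underlying segment must be /dʒ/; palato-alveolar /dʒ/ becomes [g] when no front vowel follows, yielding [g] there.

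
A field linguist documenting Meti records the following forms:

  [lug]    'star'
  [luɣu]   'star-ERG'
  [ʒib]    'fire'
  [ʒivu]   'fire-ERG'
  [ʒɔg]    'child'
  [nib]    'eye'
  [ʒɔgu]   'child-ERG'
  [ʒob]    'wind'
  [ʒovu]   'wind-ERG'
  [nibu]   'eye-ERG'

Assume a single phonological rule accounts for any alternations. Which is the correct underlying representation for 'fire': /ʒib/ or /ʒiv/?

/ʒiv/

The stem for 'fire' ends in [b] in [ʒib] but [v] in [ʒivu].
Compare 'eye', with invariant [b] in [nib] and [nibu]: an analysis with underlying /b/ and a rule producing [v] before the ERG suffix would wrongly predict alternation here too.
The underlying segment must be /v/; voiced fricatives become stops word-finally, yielding [b] there.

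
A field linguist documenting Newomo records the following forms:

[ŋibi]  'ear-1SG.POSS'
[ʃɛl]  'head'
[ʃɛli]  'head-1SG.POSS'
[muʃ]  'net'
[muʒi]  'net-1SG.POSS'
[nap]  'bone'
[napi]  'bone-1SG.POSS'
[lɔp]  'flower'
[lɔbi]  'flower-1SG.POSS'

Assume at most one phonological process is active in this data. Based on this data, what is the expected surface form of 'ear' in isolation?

[ŋip]

In [lɔp] and [lɔbi] the final segment of 'flower' alternates: [p] ~ [b].
The stem 'bone' ([nap], [napi]) shows [p] unchanged in both environments, so [p] cannot be basic with [b] derived before the 1SG.POSS suffix.
The alternation reflects word-final obstruent devoicing: voiced obstruents become voiceless word-finally. /b/ is underlying.
From [ŋibi] the stem 'ear' is /ŋib/; word-finally this yields [ŋip].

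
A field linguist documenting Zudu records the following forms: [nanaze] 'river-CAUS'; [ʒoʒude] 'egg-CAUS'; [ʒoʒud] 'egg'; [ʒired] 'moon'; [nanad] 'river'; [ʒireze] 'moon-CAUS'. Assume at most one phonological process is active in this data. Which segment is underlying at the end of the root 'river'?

/z/

'river' shows [z] ~ [d] at the end of the stem ([nanaze] vs [nanad]).
The stem 'egg' ([ʒoʒude], [ʒoʒud]) shows [d] unchanged in both environments, so [d] cannot be basic with [z] derived before the CAUS suffix.
So /z/ is underlying, and a rule of word-final hardening — voiced fricatives become stops word-finally — gives [d].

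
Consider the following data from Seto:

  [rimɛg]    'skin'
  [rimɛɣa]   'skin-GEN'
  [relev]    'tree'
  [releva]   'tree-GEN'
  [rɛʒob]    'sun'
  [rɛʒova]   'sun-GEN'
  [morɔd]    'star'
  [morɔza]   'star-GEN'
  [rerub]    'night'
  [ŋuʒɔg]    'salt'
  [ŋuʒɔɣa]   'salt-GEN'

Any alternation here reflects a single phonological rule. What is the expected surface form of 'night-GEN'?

[reruva]

'sun' shows [b] ~ [v] at the end of the stem ([rɛʒob] vs [rɛʒova]).
But 'tree' keeps [v] in both environments ([relev], [releva]), so there is no rule changing /v/ to [b] in isolation.
Therefore /b/ is basic and [v] is derived by intervocalic spirantization (voiced stops become fricatives between vowels).
From [rerub] the stem 'night' is /rerub/; between vowels this yields [reruva].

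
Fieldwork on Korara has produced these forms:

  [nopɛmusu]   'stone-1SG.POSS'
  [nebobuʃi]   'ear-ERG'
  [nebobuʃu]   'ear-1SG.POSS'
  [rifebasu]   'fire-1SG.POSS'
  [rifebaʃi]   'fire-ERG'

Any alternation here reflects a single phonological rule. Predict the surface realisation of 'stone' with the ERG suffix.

'fire' shows [s] ~ [ʃ] at the end of the stem ([rifebasu] vs [rifebaʃi]).
But 'ear' keeps [ʃ] in both environments ([nebobuʃu], [nebobuʃi]), so there is no rule changing /ʃ/ to [s] before the 1SG.POSS suffix.
Therefore /s/ is basic and [ʃ] is derived by palatalization before a front vowel (/s/ becomes palato-alveolar [ʃ] before a front vowel).
The one attested form of 'stone', [nopɛmusu], shows underlying /nopɛmus/. Applying the same rule before a front vowel gives [nopɛmuʃi].

[nopɛmuʃi]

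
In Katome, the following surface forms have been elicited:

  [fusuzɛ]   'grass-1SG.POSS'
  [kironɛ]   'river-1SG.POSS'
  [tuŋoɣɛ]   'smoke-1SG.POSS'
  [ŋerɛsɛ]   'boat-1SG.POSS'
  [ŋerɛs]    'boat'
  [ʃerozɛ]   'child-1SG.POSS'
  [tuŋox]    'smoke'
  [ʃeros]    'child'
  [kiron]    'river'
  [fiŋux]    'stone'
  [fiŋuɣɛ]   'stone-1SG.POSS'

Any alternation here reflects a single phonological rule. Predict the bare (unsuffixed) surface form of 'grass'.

[fusus]

The stem for 'child' ends in [s] in [ʃeros] but [z] in [ʃerozɛ].
If /s/ were underlying and a rule turned it into [z] before the 1SG.POSS suffix, 'boat' would also alternate; but it has [s] in both [ŋerɛs] and [ŋerɛsɛ].
The alternation reflects word-final obstruent devoicing: voiced obstruents become voiceless word-finally. /z/ is underlying.
From [fusuzɛ] the stem 'grass' is /fusuz/; word-finally this yields [fusus].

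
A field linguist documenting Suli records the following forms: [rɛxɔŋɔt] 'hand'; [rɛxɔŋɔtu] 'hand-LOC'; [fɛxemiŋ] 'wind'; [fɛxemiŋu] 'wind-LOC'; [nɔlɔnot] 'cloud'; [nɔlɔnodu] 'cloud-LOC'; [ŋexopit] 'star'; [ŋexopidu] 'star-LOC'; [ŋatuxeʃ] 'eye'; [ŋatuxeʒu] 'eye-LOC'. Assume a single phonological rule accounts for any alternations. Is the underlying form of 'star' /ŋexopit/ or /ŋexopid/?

/ŋexopid/

The stem for 'star' ends in [t] in [ŋexopit] but [d] in [ŋexopidu].
If /t/ were underlying and a rule turned it into [d] before the LOC suffix, 'hand' would also alternate; but it has [t] in both [rɛxɔŋɔt] and [rɛxɔŋɔtu].
Therefore /d/ is basic and [t] is derived by word-final obstruent devoicing (voiced obstruents become voiceless word-finally).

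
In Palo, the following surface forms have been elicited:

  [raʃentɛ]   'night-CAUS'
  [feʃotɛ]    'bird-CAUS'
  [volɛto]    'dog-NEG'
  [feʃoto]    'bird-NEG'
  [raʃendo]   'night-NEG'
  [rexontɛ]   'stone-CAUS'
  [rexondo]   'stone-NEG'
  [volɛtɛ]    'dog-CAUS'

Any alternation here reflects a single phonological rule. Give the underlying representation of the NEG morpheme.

The NEG morpheme has two allomorphs, [-do] and [-to].
The CAUS suffix, which begins with [t], is invariant after every stem; so [t] is not altered by any rule here.
So the underlying form is /-do/, and voiced stops become voiceless after a vowel.

/-do/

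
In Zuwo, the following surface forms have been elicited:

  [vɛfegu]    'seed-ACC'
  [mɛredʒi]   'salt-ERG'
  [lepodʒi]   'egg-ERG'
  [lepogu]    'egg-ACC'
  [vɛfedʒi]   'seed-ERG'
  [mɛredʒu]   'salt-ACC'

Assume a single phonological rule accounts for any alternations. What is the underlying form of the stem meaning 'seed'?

The stem for 'seed' ends in [g] in [vɛfegu] but [dʒ] in [vɛfedʒi].
The stem 'salt' ([mɛredʒu], [mɛredʒi]) shows [dʒ] unchanged in both environments, so [dʒ] cannot be basic with [g] derived before the ACC suffix.
So /g/ is underlying, and a rule of palatalization before a front vowel — /g/ becomes palato-alveolar [dʒ] before a front vowel — gives [dʒ].
The underlying form of 'seed' is therefore /vɛfeg/.

/vɛfeg/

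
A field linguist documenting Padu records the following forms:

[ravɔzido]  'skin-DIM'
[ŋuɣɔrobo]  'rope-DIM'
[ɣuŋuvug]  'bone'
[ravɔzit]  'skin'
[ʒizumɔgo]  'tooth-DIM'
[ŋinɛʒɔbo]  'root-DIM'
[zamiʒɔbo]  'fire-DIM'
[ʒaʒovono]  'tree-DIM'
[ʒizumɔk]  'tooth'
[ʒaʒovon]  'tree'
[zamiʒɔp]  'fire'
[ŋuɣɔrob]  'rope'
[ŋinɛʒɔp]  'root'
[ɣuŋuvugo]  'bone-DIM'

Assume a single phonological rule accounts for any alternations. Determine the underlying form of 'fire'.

/zamiʒɔp/

In [zamiʒɔp] and [zamiʒɔbo] the final segment of 'fire' alternates: [p] ~ [b].
Compare 'rope', with invariant [b] in [ŋuɣɔrob] and [ŋuɣɔrobo]: an analysis with underlying /b/ and a rule producing [p] in isolation would wrongly predict alternation here too.
Therefore /p/ is basic and [b] is derived by intervocalic voicing (voiceless stops become voiced between vowels).
The underlying form of 'fire' is therefore /zamiʒɔp/.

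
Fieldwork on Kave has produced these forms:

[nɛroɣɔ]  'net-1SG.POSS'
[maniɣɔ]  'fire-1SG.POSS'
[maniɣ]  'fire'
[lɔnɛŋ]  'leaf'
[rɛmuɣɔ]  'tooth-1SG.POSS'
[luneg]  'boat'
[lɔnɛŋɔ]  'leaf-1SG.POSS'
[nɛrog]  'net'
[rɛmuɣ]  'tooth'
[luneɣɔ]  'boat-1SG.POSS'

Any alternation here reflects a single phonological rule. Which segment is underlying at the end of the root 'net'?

/g/

In [nɛroɣɔ] and [nɛrog] the final segment of 'net' alternates: [ɣ] ~ [g].
Compare 'tooth', with invariant [ɣ] in [rɛmuɣɔ] and [rɛmuɣ]: an analysis with underlying /ɣ/ and a rule producing [g] in isolation would wrongly predict alternation here too.
The underlying segment must be /g/; voiced stops become fricatives between vowels, yielding [ɣ] there.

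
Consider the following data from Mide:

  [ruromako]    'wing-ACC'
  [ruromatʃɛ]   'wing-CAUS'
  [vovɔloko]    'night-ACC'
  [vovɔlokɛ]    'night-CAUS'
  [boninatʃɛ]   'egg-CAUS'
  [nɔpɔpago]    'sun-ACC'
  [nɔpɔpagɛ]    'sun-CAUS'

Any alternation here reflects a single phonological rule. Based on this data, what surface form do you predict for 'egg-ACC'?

In [ruromako] and [ruromatʃɛ] the final segment of 'wing' alternates: [k] ~ [tʃ].
The stem 'night' ([vovɔloko], [vovɔlokɛ]) shows [k] unchanged in both environments, so [k] cannot be basic with [tʃ] derived before the CAUS suffix.
The underlying segment must be /tʃ/; palato-alveolar /tʃ/ becomes [k] when no front vowel follows, yielding [k] there.
The one attested form of 'egg', [boninatʃɛ], shows underlying /boninatʃ/. Applying the same rule when no front vowel follows gives [boninako].

[boninako]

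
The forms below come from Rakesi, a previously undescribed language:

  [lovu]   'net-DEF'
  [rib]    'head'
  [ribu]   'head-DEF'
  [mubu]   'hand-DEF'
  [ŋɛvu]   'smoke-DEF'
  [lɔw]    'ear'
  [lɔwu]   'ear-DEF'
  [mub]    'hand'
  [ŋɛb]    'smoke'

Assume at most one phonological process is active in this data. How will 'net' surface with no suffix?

In [ŋɛvu] and [ŋɛb] the final segment of 'smoke' alternates: [v] ~ [b].
But 'head' keeps [b] in both environments ([ribu], [rib]), so there is no rule changing /b/ to [v] before the DEF suffix.
So /v/ is underlying, and a rule of word-final hardening — voiced fricatives become stops word-finally — gives [b].
The one attested form of 'net', [lovu], shows underlying /lov/. Applying the same rule word-finally gives [lob].

[lob]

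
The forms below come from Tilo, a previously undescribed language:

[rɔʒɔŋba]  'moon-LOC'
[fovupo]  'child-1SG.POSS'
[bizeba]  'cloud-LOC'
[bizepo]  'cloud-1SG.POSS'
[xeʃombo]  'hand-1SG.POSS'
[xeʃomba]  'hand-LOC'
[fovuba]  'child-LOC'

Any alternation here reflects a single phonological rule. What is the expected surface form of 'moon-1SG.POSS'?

[rɔʒɔŋbo]

The 1SG.POSS suffix surfaces as [-bo] and [-po], depending on the final segment of the stem.
The LOC suffix, which begins with [b], is invariant after every stem; so [b] is not altered by any rule here.
The 1SG.POSS suffix is therefore /-po/ underlyingly, with post-nasal voicing: voiceless stops become voiced after a nasal.
After 'moon', which ends in a nasal, the suffix surfaces as [-bo], giving [rɔʒɔŋbo].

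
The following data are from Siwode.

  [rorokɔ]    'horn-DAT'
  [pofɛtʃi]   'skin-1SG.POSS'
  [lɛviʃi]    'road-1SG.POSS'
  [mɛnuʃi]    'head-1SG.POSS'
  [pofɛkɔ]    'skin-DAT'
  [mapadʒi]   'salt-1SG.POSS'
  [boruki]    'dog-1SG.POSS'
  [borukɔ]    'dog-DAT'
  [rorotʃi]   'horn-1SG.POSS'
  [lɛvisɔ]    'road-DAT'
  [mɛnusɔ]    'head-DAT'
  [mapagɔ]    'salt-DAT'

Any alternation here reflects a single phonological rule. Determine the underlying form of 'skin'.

/pofɛtʃ/

The stem for 'skin' ends in [tʃ] in [pofɛtʃi] but [k] in [pofɛkɔ].
If /k/ were underlying and a rule turned it into [tʃ] before the 1SG.POSS suffix, 'dog' would also alternate; but it has [k] in both [boruki] and [borukɔ].
So /tʃ/ is underlying, and a rule of depalatalization — palato-alveolar /tʃ/, /dʒ/ and /ʃ/ become [k], [g] and [s] when no front vowel follows — gives [k].
The underlying form of 'skin' is therefore /pofɛtʃ/.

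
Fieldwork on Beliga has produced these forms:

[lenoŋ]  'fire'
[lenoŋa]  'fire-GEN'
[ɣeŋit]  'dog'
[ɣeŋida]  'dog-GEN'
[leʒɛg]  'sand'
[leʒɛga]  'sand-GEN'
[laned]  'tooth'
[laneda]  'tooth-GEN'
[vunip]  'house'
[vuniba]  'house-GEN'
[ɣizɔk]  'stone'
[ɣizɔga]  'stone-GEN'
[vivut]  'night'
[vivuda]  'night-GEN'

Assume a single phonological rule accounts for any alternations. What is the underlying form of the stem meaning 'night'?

In [vivut] and [vivuda] the final segment of 'night' alternates: [t] ~ [d].
But 'tooth' keeps [d] in both environments ([laned], [laneda]), so there is no rule changing /d/ to [t] in isolation.
Therefore /t/ is basic and [d] is derived by intervocalic voicing (voiceless stops become voiced between vowels).

/vivut/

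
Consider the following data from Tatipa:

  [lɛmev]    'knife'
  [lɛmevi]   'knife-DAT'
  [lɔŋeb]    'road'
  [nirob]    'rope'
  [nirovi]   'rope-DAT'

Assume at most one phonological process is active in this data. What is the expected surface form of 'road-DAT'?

In [nirob] and [nirovi] the final segment of 'rope' alternates: [b] ~ [v].
Compare 'knife', with invariant [v] in [lɛmev] and [lɛmevi]: an analysis with underlying /v/ and a rule producing [b] in isolation would wrongly predict alternation here too.
So /b/ is underlying, and a rule of intervocalic spirantization — voiced stops become fricatives between vowels — gives [v].
From [lɔŋeb] the stem 'road' is /lɔŋeb/; between vowels this yields [lɔŋevi].

[lɔŋevi]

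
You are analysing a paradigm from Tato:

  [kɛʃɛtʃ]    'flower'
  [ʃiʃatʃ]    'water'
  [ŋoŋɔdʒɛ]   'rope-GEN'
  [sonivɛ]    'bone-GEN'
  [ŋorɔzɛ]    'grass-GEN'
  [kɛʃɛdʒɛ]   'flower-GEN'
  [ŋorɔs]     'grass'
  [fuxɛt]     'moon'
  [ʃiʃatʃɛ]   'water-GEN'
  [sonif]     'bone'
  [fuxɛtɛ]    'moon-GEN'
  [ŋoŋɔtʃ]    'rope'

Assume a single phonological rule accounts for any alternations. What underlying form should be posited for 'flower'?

The root 'flower' surfaces as [kɛʃɛdʒɛ] and [kɛʃɛtʃ], with a stem-final [dʒ] ~ [tʃ] alternation.
The stem 'water' ([ʃiʃatʃɛ], [ʃiʃatʃ]) shows [tʃ] unchanged in both environments, so [tʃ] cannot be basic with [dʒ] derived before the GEN suffix.
So /dʒ/ is underlying, and a rule of word-final obstruent devoicing — voiced obstruents become voiceless word-finally — gives [tʃ].

/kɛʃɛdʒ/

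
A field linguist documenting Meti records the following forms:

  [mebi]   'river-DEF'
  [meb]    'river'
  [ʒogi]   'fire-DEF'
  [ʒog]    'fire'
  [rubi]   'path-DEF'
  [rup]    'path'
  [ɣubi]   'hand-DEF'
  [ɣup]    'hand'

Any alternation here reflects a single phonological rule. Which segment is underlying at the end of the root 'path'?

'path' shows [b] ~ [p] at the end of the stem ([rubi] vs [rup]).
But 'river' keeps [b] in both environments ([mebi], [meb]), so there is no rule changing /b/ to [p] in isolation.
Therefore /p/ is basic and [b] is derived by intervocalic voicing (voiceless stops become voiced between vowels).

/p/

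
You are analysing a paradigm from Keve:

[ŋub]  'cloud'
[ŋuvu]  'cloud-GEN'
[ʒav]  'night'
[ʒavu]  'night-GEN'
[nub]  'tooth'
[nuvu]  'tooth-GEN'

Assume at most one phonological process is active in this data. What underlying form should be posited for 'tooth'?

/nub/

The stem for 'tooth' ends in [b] in [nub] but [v] in [nuvu].
But 'night' keeps [v] in both environments ([ʒav], [ʒavu]), so there is no rule changing /v/ to [b] in isolation.
The alternation reflects intervocalic spirantization: voiced stops become fricatives between vowels. /b/ is underlying.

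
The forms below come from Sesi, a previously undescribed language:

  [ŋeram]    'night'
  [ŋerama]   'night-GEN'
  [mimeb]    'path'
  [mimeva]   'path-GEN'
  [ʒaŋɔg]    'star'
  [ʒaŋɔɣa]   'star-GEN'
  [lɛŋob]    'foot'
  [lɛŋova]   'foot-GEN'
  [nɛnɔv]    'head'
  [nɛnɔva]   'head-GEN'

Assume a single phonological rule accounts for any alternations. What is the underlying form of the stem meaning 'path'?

/mimeb/

In [mimeb] and [mimeva] the final segment of 'path' alternates: [b] ~ [v].
Compare 'head', with invariant [v] in [nɛnɔv] and [nɛnɔva]: an analysis with underlying /v/ and a rule producing [b] in isolation would wrongly predict alternation here too.
So /b/ is underlying, and a rule of intervocalic spirantization — voiced stops become fricatives between vowels — gives [v].
So 'path' = /mimeb/.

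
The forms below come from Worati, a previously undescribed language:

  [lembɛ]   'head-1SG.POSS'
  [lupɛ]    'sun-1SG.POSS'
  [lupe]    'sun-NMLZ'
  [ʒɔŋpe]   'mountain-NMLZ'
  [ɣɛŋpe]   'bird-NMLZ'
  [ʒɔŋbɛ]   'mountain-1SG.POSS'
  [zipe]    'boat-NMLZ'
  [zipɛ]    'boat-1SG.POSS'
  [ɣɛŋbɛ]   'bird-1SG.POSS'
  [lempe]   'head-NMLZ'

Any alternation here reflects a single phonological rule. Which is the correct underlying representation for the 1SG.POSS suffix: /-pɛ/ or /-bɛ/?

The 1SG.POSS morpheme has two allomorphs, [-bɛ] and [-pɛ].
The NMLZ suffix, which begins with [p], is invariant after every stem; so [p] is not altered by any rule here.
The 1SG.POSS suffix is therefore /-bɛ/ underlyingly, with post-vocalic devoicing: voiced stops become voiceless after a vowel.

/-bɛ/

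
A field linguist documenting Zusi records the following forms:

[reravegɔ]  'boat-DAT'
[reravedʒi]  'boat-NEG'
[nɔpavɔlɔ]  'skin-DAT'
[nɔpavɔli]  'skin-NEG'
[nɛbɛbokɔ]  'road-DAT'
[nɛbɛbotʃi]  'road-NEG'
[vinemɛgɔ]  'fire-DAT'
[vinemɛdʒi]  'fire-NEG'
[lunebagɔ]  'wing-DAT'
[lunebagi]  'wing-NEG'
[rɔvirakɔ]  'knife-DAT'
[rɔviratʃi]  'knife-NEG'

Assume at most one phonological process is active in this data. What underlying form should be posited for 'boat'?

'boat' shows [g] ~ [dʒ] at the end of the stem ([reravegɔ] vs [reravedʒi]).
The stem 'wing' ([lunebagɔ], [lunebagi]) shows [g] unchanged in both environments, so [g] cannot be basic with [dʒ] derived before the NEG suffix.
Therefore /dʒ/ is basic and [g] is derived by depalatalization (palato-alveolar /tʃ/ and /dʒ/ become [k] and [g] when no front vowel follows).
So 'boat' = /reravedʒ/.

/reravedʒ/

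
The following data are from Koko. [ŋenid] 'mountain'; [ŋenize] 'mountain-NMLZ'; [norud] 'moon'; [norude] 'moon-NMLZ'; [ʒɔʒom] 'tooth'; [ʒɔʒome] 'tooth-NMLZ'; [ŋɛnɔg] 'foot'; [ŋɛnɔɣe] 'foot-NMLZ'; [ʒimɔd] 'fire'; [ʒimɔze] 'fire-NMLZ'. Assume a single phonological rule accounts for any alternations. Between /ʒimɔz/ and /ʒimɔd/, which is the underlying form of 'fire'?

In [ʒimɔd] and [ʒimɔze] the final segment of 'fire' alternates: [d] ~ [z].
If /d/ were underlying and a rule turned it into [z] before the NMLZ suffix, 'moon' would also alternate; but it has [d] in both [norud] and [norude].
The alternation reflects word-final hardening: voiced fricatives become stops word-finally. /z/ is underlying.

/ʒimɔz/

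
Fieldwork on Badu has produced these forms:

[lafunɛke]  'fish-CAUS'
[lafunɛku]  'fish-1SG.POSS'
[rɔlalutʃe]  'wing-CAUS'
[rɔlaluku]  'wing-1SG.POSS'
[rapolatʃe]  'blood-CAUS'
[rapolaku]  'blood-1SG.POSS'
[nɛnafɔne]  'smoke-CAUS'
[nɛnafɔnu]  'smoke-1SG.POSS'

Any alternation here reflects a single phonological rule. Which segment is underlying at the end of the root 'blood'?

/tʃ/

The stem for 'blood' ends in [tʃ] in [rapolatʃe] but [k] in [rapolaku].
Compare 'fish', with invariant [k] in [lafunɛke] and [lafunɛku]: an analysis with underlying /k/ and a rule producing [tʃ] before the CAUS suffix would wrongly predict alternation here too.
The alternation reflects depalatalization: palato-alveolar /tʃ/ becomes [k] when no front vowel follows. /tʃ/ is underlying.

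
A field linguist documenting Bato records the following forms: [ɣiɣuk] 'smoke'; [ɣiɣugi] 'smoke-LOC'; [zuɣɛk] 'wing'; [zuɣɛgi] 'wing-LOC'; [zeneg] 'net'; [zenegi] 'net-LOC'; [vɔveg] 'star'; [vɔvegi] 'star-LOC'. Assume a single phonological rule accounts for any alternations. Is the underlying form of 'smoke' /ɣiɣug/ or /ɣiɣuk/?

In [ɣiɣuk] and [ɣiɣugi] the final segment of 'smoke' alternates: [k] ~ [g].
Compare 'net', with invariant [g] in [zeneg] and [zenegi]: an analysis with underlying /g/ and a rule producing [k] in isolation would wrongly predict alternation here too.
The alternation reflects intervocalic voicing: voiceless stops become voiced between vowels. /k/ is underlying.

/ɣiɣuk/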